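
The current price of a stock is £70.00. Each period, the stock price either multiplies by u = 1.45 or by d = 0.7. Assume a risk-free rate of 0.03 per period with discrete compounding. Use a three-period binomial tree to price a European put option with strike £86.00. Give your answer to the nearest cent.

Risk-neutral probability p = (1 + 0.03 − 0.7)/(1.45 − 0.7) = 0.3300/0.7500 = 0.4400
Terminal stock prices: S_uuu = 213.4, S_uud = 103, S_udd = 49.73, S_ddd = 24.01
Terminal payoffs (K − S): max(-127.4, 0) = 0, max(-17.02, 0) = 0, max(36.27, 0) = 36.27, max(61.99, 0) = 61.99
Node uu (S = 147.2): V_uu = 1/1.03·[0.4400·0.0000 + 0.5600·0.0000] = 0.0000
Node ud (S = 71.05): V_ud = 1/1.03·[0.4400·0.0000 + 0.5600·36.2650] = 19.7169
Node dd (S = 34.3): V_dd = 1/1.03·[0.4400·36.2650 + 0.5600·61.9900] = 49.1951
Node u (S = 101.5): V_u = 1/1.03·[0.4400·0.0000 + 0.5600·19.7169] = 10.7199
Node d (S = 49): V_d = 1/1.03·[0.4400·19.7169 + 0.5600·49.1951] = 35.1696
Node 0 (S = 70): V_0 = 1/1.03·[0.4400·10.7199 + 0.5600·35.1696] = 23.7007

£23.70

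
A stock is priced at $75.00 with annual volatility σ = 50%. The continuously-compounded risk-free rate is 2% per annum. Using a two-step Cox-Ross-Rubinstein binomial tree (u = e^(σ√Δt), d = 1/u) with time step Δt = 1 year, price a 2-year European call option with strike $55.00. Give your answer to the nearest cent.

$31.73

CRR parameters: u = e^(σ√Δt) = e^(0.5·√1) = 1.6487, d = 1/u = 0.6065
Per-period rate: rΔt = 0.02·1 = 0.02, so R = e^0.02 = 1.0202
Risk-neutral probability p = (e^0.02 − 0.6065)/(1.6487 − 0.6065) = 0.4137/1.0422 = 0.3969
Terminal stock prices: S_uu = 203.9, S_ud = 75, S_dd = 27.59
Terminal payoffs (S − K): max(148.9, 0) = 148.9, max(20, 0) = 20, max(-27.41, 0) = 0
Node u (S = 123.7): V_u = e^(−0.02)·[0.3969·148.8711 + 0.6031·20.0000] = 69.7432
Node d (S = 45.49): V_d = e^(−0.02)·[0.3969·20.0000 + 0.6031·0.0000] = 7.7813
Node 0 (S = 75): V_0 = e^(−0.02)·[0.3969·69.7432 + 0.6031·7.7813] = 31.7344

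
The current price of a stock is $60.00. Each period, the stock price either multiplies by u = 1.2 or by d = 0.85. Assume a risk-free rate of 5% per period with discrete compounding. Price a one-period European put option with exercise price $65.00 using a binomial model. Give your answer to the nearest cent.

$5.71

Risk-neutral probability p = (1 + 0.05 − 0.85)/(1.2 − 0.85) = 0.2000/0.3500 = 0.5714
Terminal stock prices: S_u = 72, S_d = 51
Terminal payoffs (K − S): max(-7, 0) = 0, max(14, 0) = 14
Node 0 (S = 60): V_0 = 1/1.05·[0.5714·0.0000 + 0.4286·14.0000] = 5.7143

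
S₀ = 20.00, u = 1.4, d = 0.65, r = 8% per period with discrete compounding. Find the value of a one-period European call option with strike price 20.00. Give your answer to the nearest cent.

4.25

Risk-neutral probability p = (1 + 0.08 − 0.65)/(1.4 − 0.65) = 0.4300/0.7500 = 0.5733
Terminal stock prices: S_u = 28, S_d = 13
Terminal payoffs (S − K): max(8, 0) = 8, max(-7, 0) = 0
Node 0 (S = 20): V_0 = 1/1.08·[0.5733·8.0000 + 0.4267·0.0000] = 4.2469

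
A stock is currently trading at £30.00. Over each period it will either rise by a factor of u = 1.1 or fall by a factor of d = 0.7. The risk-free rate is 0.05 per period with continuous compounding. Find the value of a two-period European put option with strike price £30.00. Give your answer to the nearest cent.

£1.54

Risk-neutral probability p = (e^0.05 − 0.7)/(1.1 − 0.7) = 0.3513/0.4000 = 0.8782
Terminal stock prices: S_uu = 36.3, S_ud = 23.1, S_dd = 14.7
Terminal payoffs (K − S): max(-6.3, 0) = 0, max(6.9, 0) = 6.9, max(15.3, 0) = 15.3
Node u (S = 33): V_u = e^(−0.05)·[0.8782·0.0000 + 0.1218·6.9000] = 0.7996
Node d (S = 21): V_d = e^(−0.05)·[0.8782·6.9000 + 0.1218·15.3000] = 7.5369
Node 0 (S = 30): V_0 = e^(−0.05)·[0.8782·0.7996 + 0.1218·7.5369] = 1.5413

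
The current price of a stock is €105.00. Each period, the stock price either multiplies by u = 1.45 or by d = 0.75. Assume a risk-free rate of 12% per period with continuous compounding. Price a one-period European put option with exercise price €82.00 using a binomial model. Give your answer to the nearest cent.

€1.33

Risk-neutral probability p = (e^0.12 − 0.75)/(1.45 − 0.75) = 0.3775/0.7000 = 0.5393
Terminal stock prices: S_u = 152.2, S_d = 78.75
Terminal payoffs (K − S): max(-70.25, 0) = 0, max(3.25, 0) = 3.25
Node 0 (S = 105): V_0 = e^(−0.12)·[0.5393·0.0000 + 0.4607·3.2500] = 1.3280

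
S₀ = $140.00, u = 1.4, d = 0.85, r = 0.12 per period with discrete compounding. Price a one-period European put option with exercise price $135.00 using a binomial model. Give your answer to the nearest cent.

$7.27

Risk-neutral probability p = (1 + 0.12 − 0.85)/(1.4 − 0.85) = 0.2700/0.5500 = 0.4909
Terminal stock prices: S_u = 196, S_d = 119
Terminal payoffs (K − S): max(-61, 0) = 0, max(16, 0) = 16
Node 0 (S = 140): V_0 = 1/1.12·[0.4909·0.0000 + 0.5091·16.0000] = 7.2727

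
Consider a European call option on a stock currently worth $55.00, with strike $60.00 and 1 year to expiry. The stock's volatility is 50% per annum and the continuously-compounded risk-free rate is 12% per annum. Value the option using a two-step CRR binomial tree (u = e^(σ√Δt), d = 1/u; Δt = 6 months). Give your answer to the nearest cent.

CRR parameters: u = e^(σ√Δt) = e^(0.5·√0.5) = 1.4241, d = 1/u = 0.7022
Per-period rate: rΔt = 0.12·0.5 = 0.06, so R = e^0.06 = 1.0618
Risk-neutral probability p = (e^0.06 − 0.7022)/(1.4241 − 0.7022) = 0.3596/0.7219 = 0.4982
Terminal stock prices: S_uu = 111.5, S_ud = 55, S_dd = 27.12
Terminal payoffs (S − K): max(51.55, 0) = 51.55, max(-5, 0) = 0, max(-32.88, 0) = 0
Node u (S = 78.33): V_u = e^(−0.06)·[0.4982·51.5463 + 0.5018·0.0000] = 24.1837
Node d (S = 38.62): V_d = e^(−0.06)·[0.4982·0.0000 + 0.5018·0.0000] = 0.0000
Node 0 (S = 55): V_0 = e^(−0.06)·[0.4982·24.1837 + 0.5018·0.0000] = 11.3461

$11.35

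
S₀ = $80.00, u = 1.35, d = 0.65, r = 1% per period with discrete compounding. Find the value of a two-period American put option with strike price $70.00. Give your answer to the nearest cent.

Risk-neutral probability p = (1 + 0.01 − 0.65)/(1.35 − 0.65) = 0.3600/0.7000 = 0.5143
Terminal stock prices: S_uu = 145.8, S_ud = 70.2, S_dd = 33.8
Terminal payoffs (K − S): max(-75.8, 0) = 0, max(-0.2, 0) = 0, max(36.2, 0) = 36.2
Node u (S = 108): continuation = 1/1.01·[0.5143·0.0000 + 0.4857·0.0000] = 0.0000; exercise value = 0.0000 ≤ continuation, so V_u = 0.0000
Node d (S = 52): continuation = 1/1.01·[0.5143·0.0000 + 0.4857·36.2000] = 17.4088; exercise value = 18.0000 > continuation, so V_d = 18.0000 (exercise)
Node 0 (S = 80): continuation = 1/1.01·[0.5143·0.0000 + 0.4857·18.0000] = 8.6563; exercise value = 0.0000 ≤ continuation, so V_0 = 8.6563

$8.66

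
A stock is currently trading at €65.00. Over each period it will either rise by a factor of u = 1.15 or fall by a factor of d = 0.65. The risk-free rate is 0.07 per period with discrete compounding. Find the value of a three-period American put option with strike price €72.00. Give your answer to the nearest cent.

Risk-neutral probability p = (1 + 0.07 − 0.65)/(1.15 − 0.65) = 0.4200/0.5000 = 0.8400
Terminal stock prices: S_uuu = 98.86, S_uud = 55.88, S_udd = 31.58, S_ddd = 17.85
Terminal payoffs (K − S): max(-26.86, 0) = 0, max(16.12, 0) = 16.12, max(40.42, 0) = 40.42, max(54.15, 0) = 54.15
Node uu (S = 85.96): continuation = 1/1.07·[0.8400·0.0000 + 0.1600·16.1244] = 2.4111; exercise value = 0.0000 ≤ continuation, so V_uu = 2.4111
Node ud (S = 48.59): continuation = 1/1.07·[0.8400·16.1244 + 0.1600·40.4181] = 18.7022; exercise value = 23.4125 > continuation, so V_ud = 23.4125 (exercise)
Node dd (S = 27.46): continuation = 1/1.07·[0.8400·40.4181 + 0.1600·54.1494] = 39.8272; exercise value = 44.5375 > continuation, so V_dd = 44.5375 (exercise)
Node u (S = 74.75): continuation = 1/1.07·[0.8400·2.4111 + 0.1600·23.4125] = 5.3938; exercise value = 0.0000 ≤ continuation, so V_u = 5.3938
Node d (S = 42.25): continuation = 1/1.07·[0.8400·23.4125 + 0.1600·44.5375] = 25.0397; exercise value = 29.7500 > continuation, so V_d = 29.7500 (exercise)
Node 0 (S = 65): continuation = 1/1.07·[0.8400·5.3938 + 0.1600·29.7500] = 8.6830; exercise value = 7.0000 ≤ continuation, so V_0 = 8.6830

€8.68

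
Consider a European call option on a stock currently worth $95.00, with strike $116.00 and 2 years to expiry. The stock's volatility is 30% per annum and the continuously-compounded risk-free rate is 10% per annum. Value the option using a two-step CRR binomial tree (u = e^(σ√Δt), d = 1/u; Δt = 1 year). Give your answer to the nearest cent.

$16.73

CRR parameters: u = e^(σ√Δt) = e^(0.3·√1) = 1.3499, d = 1/u = 0.7408
Per-period rate: rΔt = 0.1·1 = 0.1, so R = e^0.1 = 1.1052
Risk-neutral probability p = (e^0.1 − 0.7408)/(1.3499 − 0.7408) = 0.3644/0.6090 = 0.5982
Terminal stock prices: S_uu = 173.1, S_ud = 95, S_dd = 52.14
Terminal payoffs (S − K): max(57.1, 0) = 57.1, max(-21, 0) = 0, max(-63.86, 0) = 0
Node u (S = 128.2): V_u = e^(−0.1)·[0.5982·57.1013 + 0.4018·0.0000] = 30.9095
Node d (S = 70.38): V_d = e^(−0.1)·[0.5982·0.0000 + 0.4018·0.0000] = 0.0000
Node 0 (S = 95): V_0 = e^(−0.1)·[0.5982·30.9095 + 0.4018·0.0000] = 16.7316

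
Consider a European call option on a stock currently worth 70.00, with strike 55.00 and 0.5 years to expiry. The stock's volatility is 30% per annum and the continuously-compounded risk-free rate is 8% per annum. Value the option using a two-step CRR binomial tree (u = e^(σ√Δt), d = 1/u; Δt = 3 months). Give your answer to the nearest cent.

CRR parameters: u = e^(σ√Δt) = e^(0.3·√0.25) = 1.1618, d = 1/u = 0.8607
Per-period rate: rΔt = 0.08·0.25 = 0.02, so R = e^0.02 = 1.0202
Risk-neutral probability p = (e^0.02 − 0.8607)/(1.1618 − 0.8607) = 0.1595/0.3011 = 0.5297
Terminal stock prices: S_uu = 94.49, S_ud = 70, S_dd = 51.86
Terminal payoffs (S − K): max(39.49, 0) = 39.49, max(15, 0) = 15, max(-3.143, 0) = 0
Node u (S = 81.33): V_u = e^(−0.02)·[0.5297·39.4901 + 0.4703·15.0000] = 27.4175
Node d (S = 60.25): V_d = e^(−0.02)·[0.5297·15.0000 + 0.4703·0.0000] = 7.7875
Node 0 (S = 70): V_0 = e^(−0.02)·[0.5297·27.4175 + 0.4703·7.7875] = 17.8246

17.82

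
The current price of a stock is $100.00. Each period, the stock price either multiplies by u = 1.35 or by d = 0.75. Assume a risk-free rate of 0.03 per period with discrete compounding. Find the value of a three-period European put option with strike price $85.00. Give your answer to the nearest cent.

Risk-neutral probability p = (1 + 0.03 − 0.75)/(1.35 − 0.75) = 0.2800/0.6000 = 0.4667
Terminal stock prices: S_uuu = 246, S_uud = 136.7, S_udd = 75.94, S_ddd = 42.19
Terminal payoffs (K − S): max(-161, 0) = 0, max(-51.69, 0) = 0, max(9.062, 0) = 9.062, max(42.81, 0) = 42.81
Node uu (S = 182.3): V_uu = 1/1.03·[0.4667·0.0000 + 0.5333·0.0000] = 0.0000
Node ud (S = 101.2): V_ud = 1/1.03·[0.4667·0.0000 + 0.5333·9.0625] = 4.6926
Node dd (S = 56.25): V_dd = 1/1.03·[0.4667·9.0625 + 0.5333·42.8125] = 26.2743
Node u (S = 135): V_u = 1/1.03·[0.4667·0.0000 + 0.5333·4.6926] = 2.4298
Node d (S = 75): V_d = 1/1.03·[0.4667·4.6926 + 0.5333·26.2743] = 15.7309
Node 0 (S = 100): V_0 = 1/1.03·[0.4667·2.4298 + 0.5333·15.7309] = 9.2463

$9.25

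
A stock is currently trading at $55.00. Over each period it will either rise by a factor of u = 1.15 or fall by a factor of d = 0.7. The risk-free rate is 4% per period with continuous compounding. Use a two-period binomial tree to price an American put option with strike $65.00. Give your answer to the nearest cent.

Risk-neutral probability p = (e^0.04 − 0.7)/(1.15 − 0.7) = 0.3408/0.4500 = 0.7574
Terminal stock prices: S_uu = 72.74, S_ud = 44.27, S_dd = 26.95
Terminal payoffs (K − S): max(-7.737, 0) = 0, max(20.73, 0) = 20.73, max(38.05, 0) = 38.05
Node u (S = 63.25): continuation = e^(−0.04)·[0.7574·0.0000 + 0.2426·20.7250] = 4.8316; exercise value = 1.7500 ≤ continuation, so V_u = 4.8316
Node d (S = 38.5): continuation = e^(−0.04)·[0.7574·20.7250 + 0.2426·38.0500] = 23.9513; exercise value = 26.5000 > continuation, so V_d = 26.5000 (exercise)
Node 0 (S = 55): continuation = e^(−0.04)·[0.7574·4.8316 + 0.2426·26.5000] = 9.6937; exercise value = 10.0000 > continuation, so V_0 = 10.0000 (exercise)

$10.00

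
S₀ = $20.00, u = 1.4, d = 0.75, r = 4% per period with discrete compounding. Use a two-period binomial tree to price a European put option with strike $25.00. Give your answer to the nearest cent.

$5.73

Risk-neutral probability p = (1 + 0.04 − 0.75)/(1.4 − 0.75) = 0.2900/0.6500 = 0.4462
Terminal stock prices: S_uu = 39.2, S_ud = 21, S_dd = 11.25
Terminal payoffs (K − S): max(-14.2, 0) = 0, max(4, 0) = 4, max(13.75, 0) = 13.75
Node u (S = 28): V_u = 1/1.04·[0.4462·0.0000 + 0.5538·4.0000] = 2.1302
Node d (S = 15): V_d = 1/1.04·[0.4462·4.0000 + 0.5538·13.7500] = 9.0385
Node 0 (S = 20): V_0 = 1/1.04·[0.4462·2.1302 + 0.5538·9.0385] = 5.7272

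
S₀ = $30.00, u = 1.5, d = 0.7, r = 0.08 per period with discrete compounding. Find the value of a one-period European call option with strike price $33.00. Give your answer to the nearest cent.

Risk-neutral probability p = (1 + 0.08 − 0.7)/(1.5 − 0.7) = 0.3800/0.8000 = 0.4750
Terminal stock prices: S_u = 45, S_d = 21
Terminal payoffs (S − K): max(12, 0) = 12, max(-12, 0) = 0
Node 0 (S = 30): V_0 = 1/1.08·[0.4750·12.0000 + 0.5250·0.0000] = 5.2778

$5.28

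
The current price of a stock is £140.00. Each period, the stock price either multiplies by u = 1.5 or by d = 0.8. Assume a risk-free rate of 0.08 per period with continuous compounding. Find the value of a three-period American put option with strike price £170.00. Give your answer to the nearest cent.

£35.89

Risk-neutral probability p = (e^0.08 − 0.8)/(1.5 − 0.8) = 0.2833/0.7000 = 0.4047
Terminal stock prices: S_uuu = 472.5, S_uud = 252, S_udd = 134.4, S_ddd = 71.68
Terminal payoffs (K − S): max(-302.5, 0) = 0, max(-82, 0) = 0, max(35.6, 0) = 35.6, max(98.32, 0) = 98.32
Node uu (S = 315): continuation = e^(−0.08)·[0.4047·0.0000 + 0.5953·0.0000] = 0.0000; exercise value = 0.0000 ≤ continuation, so V_uu = 0.0000
Node ud (S = 168): continuation = e^(−0.08)·[0.4047·0.0000 + 0.5953·35.6000] = 19.5634; exercise value = 2.0000 ≤ continuation, so V_ud = 19.5634
Node dd (S = 89.6): continuation = e^(−0.08)·[0.4047·35.6000 + 0.5953·98.3200] = 67.3298; exercise value = 80.4000 > continuation, so V_dd = 80.4000 (exercise)
Node u (S = 210): continuation = e^(−0.08)·[0.4047·0.0000 + 0.5953·19.5634] = 10.7508; exercise value = 0.0000 ≤ continuation, so V_u = 10.7508
Node d (S = 112): continuation = e^(−0.08)·[0.4047·19.5634 + 0.5953·80.4000] = 51.4912; exercise value = 58.0000 > continuation, so V_d = 58.0000 (exercise)
Node 0 (S = 140): continuation = e^(−0.08)·[0.4047·10.7508 + 0.5953·58.0000] = 35.8893; exercise value = 30.0000 ≤ continuation, so V_0 = 35.8893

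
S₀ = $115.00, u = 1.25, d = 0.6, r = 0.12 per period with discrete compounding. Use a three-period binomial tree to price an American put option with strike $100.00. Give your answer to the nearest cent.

Risk-neutral probability p = (1 + 0.12 − 0.6)/(1.25 − 0.6) = 0.5200/0.6500 = 0.8000
Terminal stock prices: S_uuu = 224.6, S_uud = 107.8, S_udd = 51.75, S_ddd = 24.84
Terminal payoffs (K − S): max(-124.6, 0) = 0, max(-7.812, 0) = 0, max(48.25, 0) = 48.25, max(75.16, 0) = 75.16
Node uu (S = 179.7): continuation = 1/1.12·[0.8000·0.0000 + 0.2000·0.0000] = 0.0000; exercise value = 0.0000 ≤ continuation, so V_uu = 0.0000
Node ud (S = 86.25): continuation = 1/1.12·[0.8000·0.0000 + 0.2000·48.2500] = 8.6161; exercise value = 13.7500 > continuation, so V_ud = 13.7500 (exercise)
Node dd (S = 41.4): continuation = 1/1.12·[0.8000·48.2500 + 0.2000·75.1600] = 47.8857; exercise value = 58.6000 > continuation, so V_dd = 58.6000 (exercise)
Node u (S = 143.8): continuation = 1/1.12·[0.8000·0.0000 + 0.2000·13.7500] = 2.4554; exercise value = 0.0000 ≤ continuation, so V_u = 2.4554
Node d (S = 69): continuation = 1/1.12·[0.8000·13.7500 + 0.2000·58.6000] = 20.2857; exercise value = 31.0000 > continuation, so V_d = 31.0000 (exercise)
Node 0 (S = 115): continuation = 1/1.12·[0.8000·2.4554 + 0.2000·31.0000] = 7.2895; exercise value = 0.0000 ≤ continuation, so V_0 = 7.2895

$7.29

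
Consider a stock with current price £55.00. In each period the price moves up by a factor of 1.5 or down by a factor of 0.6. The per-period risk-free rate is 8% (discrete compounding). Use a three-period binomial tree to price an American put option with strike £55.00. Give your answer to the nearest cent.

£11.84

Risk-neutral probability p = (1 + 0.08 − 0.6)/(1.5 − 0.6) = 0.4800/0.9000 = 0.5333
Terminal stock prices: S_uuu = 185.6, S_uud = 74.25, S_udd = 29.7, S_ddd = 11.88
Terminal payoffs (K − S): max(-130.6, 0) = 0, max(-19.25, 0) = 0, max(25.3, 0) = 25.3, max(43.12, 0) = 43.12
Node uu (S = 123.8): continuation = 1/1.08·[0.5333·0.0000 + 0.4667·0.0000] = 0.0000; exercise value = 0.0000 ≤ continuation, so V_uu = 0.0000
Node ud (S = 49.5): continuation = 1/1.08·[0.5333·0.0000 + 0.4667·25.3000] = 10.9321; exercise value = 5.5000 ≤ continuation, so V_ud = 10.9321
Node dd (S = 19.8): continuation = 1/1.08·[0.5333·25.3000 + 0.4667·43.1200] = 31.1259; exercise value = 35.2000 > continuation, so V_dd = 35.2000 (exercise)
Node u (S = 82.5): continuation = 1/1.08·[0.5333·0.0000 + 0.4667·10.9321] = 4.7237; exercise value = 0.0000 ≤ continuation, so V_u = 4.7237
Node d (S = 33): continuation = 1/1.08·[0.5333·10.9321 + 0.4667·35.2000] = 20.6084; exercise value = 22.0000 > continuation, so V_d = 22.0000 (exercise)
Node 0 (S = 55): continuation = 1/1.08·[0.5333·4.7237 + 0.4667·22.0000] = 11.8389; exercise value = 0.0000 ≤ continuation, so V_0 = 11.8389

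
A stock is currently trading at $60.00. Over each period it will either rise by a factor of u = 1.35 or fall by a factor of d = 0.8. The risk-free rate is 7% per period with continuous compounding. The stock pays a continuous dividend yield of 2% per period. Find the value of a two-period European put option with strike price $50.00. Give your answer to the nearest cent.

Per-period risk-free factor R = e^0.07 = 1.0725; dividend-adjusted growth = e^(0.07−0.02) = 1.0513.
Risk-neutral probability p = (1.0513 − 0.8)/(1.35 − 0.8) = 0.2513/0.5500 = 0.4569
Terminal stock prices: S_uu = 109.4, S_ud = 64.8, S_dd = 38.4
Terminal payoffs (K − S): max(-59.35, 0) = 0, max(-14.8, 0) = 0, max(11.6, 0) = 11.6
Node u (S = 81): V_u = e^(−0.07)·[0.4569·0.0000 + 0.5431·0.0000] = 0.0000
Node d (S = 48): V_d = e^(−0.07)·[0.4569·0.0000 + 0.5431·11.6000] = 5.8745
Node 0 (S = 60): V_0 = e^(−0.07)·[0.4569·0.0000 + 0.5431·5.8745] = 2.9750

$2.97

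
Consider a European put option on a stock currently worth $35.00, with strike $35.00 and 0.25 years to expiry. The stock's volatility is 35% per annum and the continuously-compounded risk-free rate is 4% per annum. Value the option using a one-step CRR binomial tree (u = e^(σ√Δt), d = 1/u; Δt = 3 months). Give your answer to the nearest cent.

CRR parameters: u = e^(σ√Δt) = e^(0.35·√0.25) = 1.1912, d = 1/u = 0.8395
Per-period rate: rΔt = 0.04·0.25 = 0.01, so R = e^0.01 = 1.0101
Risk-neutral probability p = (e^0.01 − 0.8395)/(1.1912 − 0.8395) = 0.1706/0.3518 = 0.4849
Terminal stock prices: S_u = 41.69, S_d = 29.38
Terminal payoffs (K − S): max(-6.694, 0) = 0, max(5.619, 0) = 5.619
Node 0 (S = 35): V_0 = e^(−0.01)·[0.4849·0.0000 + 0.5151·5.6190] = 2.8654

$2.87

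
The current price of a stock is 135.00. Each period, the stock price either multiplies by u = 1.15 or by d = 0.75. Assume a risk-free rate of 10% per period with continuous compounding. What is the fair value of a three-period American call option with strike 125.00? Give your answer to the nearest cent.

Risk-neutral probability p = (e^0.1 − 0.75)/(1.15 − 0.75) = 0.3552/0.4000 = 0.8879
Terminal stock prices: S_uuu = 205.3, S_uud = 133.9, S_udd = 87.33, S_ddd = 56.95
Terminal payoffs (S − K): max(80.32, 0) = 80.32, max(8.903, 0) = 8.903, max(-37.67, 0) = 0, max(-68.05, 0) = 0
Node uu (S = 178.5): continuation = e^(−0.1)·[0.8879·80.3181 + 0.1121·8.9031] = 65.4328; exercise value = 53.5375 ≤ continuation, so V_uu = 65.4328
Node ud (S = 116.4): continuation = e^(−0.1)·[0.8879·8.9031 + 0.1121·0.0000] = 7.1530; exercise value = 0.0000 ≤ continuation, so V_ud = 7.1530
Node dd (S = 75.94): continuation = e^(−0.1)·[0.8879·0.0000 + 0.1121·0.0000] = 0.0000; exercise value = 0.0000 ≤ continuation, so V_dd = 0.0000
Node u (S = 155.2): continuation = e^(−0.1)·[0.8879·65.4328 + 0.1121·7.1530] = 53.2961; exercise value = 30.2500 ≤ continuation, so V_u = 53.2961
Node d (S = 101.2): continuation = e^(−0.1)·[0.8879·7.1530 + 0.1121·0.0000] = 5.7470; exercise value = 0.0000 ≤ continuation, so V_d = 5.7470
Node 0 (S = 135): continuation = e^(−0.1)·[0.8879·53.2961 + 0.1121·5.7470] = 43.4024; exercise value = 10.0000 ≤ continuation, so V_0 = 43.4024

43.40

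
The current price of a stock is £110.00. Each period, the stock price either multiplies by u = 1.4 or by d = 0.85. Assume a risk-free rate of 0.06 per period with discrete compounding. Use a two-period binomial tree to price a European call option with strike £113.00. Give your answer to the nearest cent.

£20.83

Risk-neutral probability p = (1 + 0.06 − 0.85)/(1.4 − 0.85) = 0.2100/0.5500 = 0.3818
Terminal stock prices: S_uu = 215.6, S_ud = 130.9, S_dd = 79.47
Terminal payoffs (S − K): max(102.6, 0) = 102.6, max(17.9, 0) = 17.9, max(-33.53, 0) = 0
Node u (S = 154): V_u = 1/1.06·[0.3818·102.6000 + 0.6182·17.9000] = 47.3962
Node d (S = 93.5): V_d = 1/1.06·[0.3818·17.9000 + 0.6182·0.0000] = 6.4477
Node 0 (S = 110): V_0 = 1/1.06·[0.3818·47.3962 + 0.6182·6.4477] = 20.8326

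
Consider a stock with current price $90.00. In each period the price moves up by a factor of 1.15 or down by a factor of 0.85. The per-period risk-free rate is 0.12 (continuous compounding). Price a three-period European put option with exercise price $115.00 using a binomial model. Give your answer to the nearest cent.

Risk-neutral probability p = (e^0.12 − 0.85)/(1.15 − 0.85) = 0.2775/0.3000 = 0.9250
Terminal stock prices: S_uuu = 136.9, S_uud = 101.2, S_udd = 74.78, S_ddd = 55.27
Terminal payoffs (K − S): max(-21.88, 0) = 0, max(13.83, 0) = 13.83, max(40.22, 0) = 40.22, max(59.73, 0) = 59.73
Node uu (S = 119): V_uu = e^(−0.12)·[0.9250·0.0000 + 0.0750·13.8288] = 0.9200
Node ud (S = 87.97): V_ud = e^(−0.12)·[0.9250·13.8288 + 0.0750·40.2213] = 14.0209
Node dd (S = 65.02): V_dd = e^(−0.12)·[0.9250·40.2213 + 0.0750·59.7288] = 36.9709
Node u (S = 103.5): V_u = e^(−0.12)·[0.9250·0.9200 + 0.0750·14.0209] = 1.6875
Node d (S = 76.5): V_d = e^(−0.12)·[0.9250·14.0209 + 0.0750·36.9709] = 13.9622
Node 0 (S = 90): V_0 = e^(−0.12)·[0.9250·1.6875 + 0.0750·13.9622] = 2.3133

$2.31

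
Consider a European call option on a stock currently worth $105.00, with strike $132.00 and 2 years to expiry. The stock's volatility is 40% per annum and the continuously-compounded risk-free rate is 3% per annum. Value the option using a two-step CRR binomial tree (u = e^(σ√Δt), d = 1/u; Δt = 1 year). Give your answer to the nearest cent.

$18.40

CRR parameters: u = e^(σ√Δt) = e^(0.4·√1) = 1.4918, d = 1/u = 0.6703
Per-period rate: rΔt = 0.03·1 = 0.03, so R = e^0.03 = 1.0305
Risk-neutral probability p = (e^0.03 − 0.6703)/(1.4918 − 0.6703) = 0.3601/0.8215 = 0.4384
Terminal stock prices: S_uu = 233.7, S_ud = 105, S_dd = 47.18
Terminal payoffs (S − K): max(101.7, 0) = 101.7, max(-27, 0) = 0, max(-84.82, 0) = 0
Node u (S = 156.6): V_u = e^(−0.03)·[0.4384·101.6818 + 0.5616·0.0000] = 43.2583
Node d (S = 70.38): V_d = e^(−0.03)·[0.4384·0.0000 + 0.5616·0.0000] = 0.0000
Node 0 (S = 105): V_0 = e^(−0.03)·[0.4384·43.2583 + 0.5616·0.0000] = 18.4033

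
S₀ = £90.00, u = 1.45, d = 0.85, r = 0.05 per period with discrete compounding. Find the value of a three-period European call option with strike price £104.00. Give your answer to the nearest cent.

£16.36

Risk-neutral probability p = (1 + 0.05 − 0.85)/(1.45 − 0.85) = 0.2000/0.6000 = 0.3333
Terminal stock prices: S_uuu = 274.4, S_uud = 160.8, S_udd = 94.29, S_ddd = 55.27
Terminal payoffs (S − K): max(170.4, 0) = 170.4, max(56.84, 0) = 56.84, max(-9.714, 0) = 0, max(-48.73, 0) = 0
Node uu (S = 189.2): V_uu = 1/1.05·[0.3333·170.3762 + 0.6667·56.8413] = 90.1774
Node ud (S = 110.9): V_ud = 1/1.05·[0.3333·56.8413 + 0.6667·0.0000] = 18.0448
Node dd (S = 65.02): V_dd = 1/1.05·[0.3333·0.0000 + 0.6667·0.0000] = 0.0000
Node u (S = 130.5): V_u = 1/1.05·[0.3333·90.1774 + 0.6667·18.0448] = 40.0848
Node d (S = 76.5): V_d = 1/1.05·[0.3333·18.0448 + 0.6667·0.0000] = 5.7285
Node 0 (S = 90): V_0 = 1/1.05·[0.3333·40.0848 + 0.6667·5.7285] = 16.3625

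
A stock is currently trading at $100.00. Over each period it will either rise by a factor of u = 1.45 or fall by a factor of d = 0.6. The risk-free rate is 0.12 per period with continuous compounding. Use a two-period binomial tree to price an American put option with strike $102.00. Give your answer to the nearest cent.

$16.91

Risk-neutral probability p = (e^0.12 − 0.6)/(1.45 − 0.6) = 0.5275/0.8500 = 0.6206
Terminal stock prices: S_uu = 210.2, S_ud = 87, S_dd = 36
Terminal payoffs (K − S): max(-108.2, 0) = 0, max(15, 0) = 15, max(66, 0) = 66
Node u (S = 145): continuation = e^(−0.12)·[0.6206·0.0000 + 0.3794·15.0000] = 5.0477; exercise value = 0.0000 ≤ continuation, so V_u = 5.0477
Node d (S = 60): continuation = e^(−0.12)·[0.6206·15.0000 + 0.3794·66.0000] = 30.4659; exercise value = 42.0000 > continuation, so V_d = 42.0000 (exercise)
Node 0 (S = 100): continuation = e^(−0.12)·[0.6206·5.0477 + 0.3794·42.0000] = 16.9118; exercise value = 2.0000 ≤ continuation, so V_0 = 16.9118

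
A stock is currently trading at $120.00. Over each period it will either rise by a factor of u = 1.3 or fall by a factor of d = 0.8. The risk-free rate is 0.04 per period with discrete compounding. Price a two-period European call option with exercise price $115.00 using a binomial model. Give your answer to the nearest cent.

Risk-neutral probability p = (1 + 0.04 − 0.8)/(1.3 − 0.8) = 0.2400/0.5000 = 0.4800
Terminal stock prices: S_uu = 202.8, S_ud = 124.8, S_dd = 76.8
Terminal payoffs (S − K): max(87.8, 0) = 87.8, max(9.8, 0) = 9.8, max(-38.2, 0) = 0
Node u (S = 156): V_u = 1/1.04·[0.4800·87.8000 + 0.5200·9.8000] = 45.4231
Node d (S = 96): V_d = 1/1.04·[0.4800·9.8000 + 0.5200·0.0000] = 4.5231
Node 0 (S = 120): V_0 = 1/1.04·[0.4800·45.4231 + 0.5200·4.5231] = 23.2260

$23.23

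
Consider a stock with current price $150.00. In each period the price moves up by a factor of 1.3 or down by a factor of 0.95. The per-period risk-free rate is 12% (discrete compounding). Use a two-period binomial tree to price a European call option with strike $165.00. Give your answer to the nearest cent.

Risk-neutral probability p = (1 + 0.12 − 0.95)/(1.3 − 0.95) = 0.1700/0.3500 = 0.4857
Terminal stock prices: S_uu = 253.5, S_ud = 185.2, S_dd = 135.4
Terminal payoffs (S − K): max(88.5, 0) = 88.5, max(20.25, 0) = 20.25, max(-29.62, 0) = 0
Node u (S = 195): V_u = 1/1.12·[0.4857·88.5000 + 0.5143·20.2500] = 47.6786
Node d (S = 142.5): V_d = 1/1.12·[0.4857·20.2500 + 0.5143·0.0000] = 8.7819
Node 0 (S = 150): V_0 = 1/1.12·[0.4857·47.6786 + 0.5143·8.7819] = 24.7094

$24.71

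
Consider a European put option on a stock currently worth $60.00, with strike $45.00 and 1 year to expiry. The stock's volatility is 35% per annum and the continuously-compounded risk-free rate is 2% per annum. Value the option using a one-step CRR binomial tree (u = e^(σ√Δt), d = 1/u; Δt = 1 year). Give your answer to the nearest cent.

$1.49

CRR parameters: u = e^(σ√Δt) = e^(0.35·√1) = 1.4191, d = 1/u = 0.7047
Per-period rate: rΔt = 0.02·1 = 0.02, so R = e^0.02 = 1.0202
Risk-neutral probability p = (e^0.02 − 0.7047)/(1.4191 − 0.7047) = 0.3155/0.7144 = 0.4417
Terminal stock prices: S_u = 85.14, S_d = 42.28
Terminal payoffs (K − S): max(-40.14, 0) = 0, max(2.719, 0) = 2.719
Node 0 (S = 60): V_0 = e^(−0.02)·[0.4417·0.0000 + 0.5583·2.7187] = 1.4879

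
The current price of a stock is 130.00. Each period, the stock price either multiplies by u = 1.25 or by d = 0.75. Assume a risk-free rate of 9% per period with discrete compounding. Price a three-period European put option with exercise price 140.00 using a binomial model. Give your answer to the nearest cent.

Risk-neutral probability p = (1 + 0.09 − 0.75)/(1.25 − 0.75) = 0.3400/0.5000 = 0.6800
Terminal stock prices: S_uuu = 253.9, S_uud = 152.3, S_udd = 91.41, S_ddd = 54.84
Terminal payoffs (K − S): max(-113.9, 0) = 0, max(-12.34, 0) = 0, max(48.59, 0) = 48.59, max(85.16, 0) = 85.16
Node uu (S = 203.1): V_uu = 1/1.09·[0.6800·0.0000 + 0.3200·0.0000] = 0.0000
Node ud (S = 121.9): V_ud = 1/1.09·[0.6800·0.0000 + 0.3200·48.5938] = 14.2661
Node dd (S = 73.12): V_dd = 1/1.09·[0.6800·48.5938 + 0.3200·85.1562] = 55.3154
Node u (S = 162.5): V_u = 1/1.09·[0.6800·0.0000 + 0.3200·14.2661] = 4.1882
Node d (S = 97.5): V_d = 1/1.09·[0.6800·14.2661 + 0.3200·55.3154] = 25.1393
Node 0 (S = 130): V_0 = 1/1.09·[0.6800·4.1882 + 0.3200·25.1393] = 9.9932

9.99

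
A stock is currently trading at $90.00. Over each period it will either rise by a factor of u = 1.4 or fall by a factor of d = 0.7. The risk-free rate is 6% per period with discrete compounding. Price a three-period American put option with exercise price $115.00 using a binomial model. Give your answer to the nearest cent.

$29.79

Risk-neutral probability p = (1 + 0.06 − 0.7)/(1.4 − 0.7) = 0.3600/0.7000 = 0.5143
Terminal stock prices: S_uuu = 247, S_uud = 123.5, S_udd = 61.74, S_ddd = 30.87
Terminal payoffs (K − S): max(-132, 0) = 0, max(-8.48, 0) = 0, max(53.26, 0) = 53.26, max(84.13, 0) = 84.13
Node uu (S = 176.4): continuation = 1/1.06·[0.5143·0.0000 + 0.4857·0.0000] = 0.0000; exercise value = 0.0000 ≤ continuation, so V_uu = 0.0000
Node ud (S = 88.2): continuation = 1/1.06·[0.5143·0.0000 + 0.4857·53.2600] = 24.4049; exercise value = 26.8000 > continuation, so V_ud = 26.8000 (exercise)
Node dd (S = 44.1): continuation = 1/1.06·[0.5143·53.2600 + 0.4857·84.1300] = 64.3906; exercise value = 70.9000 > continuation, so V_dd = 70.9000 (exercise)
Node u (S = 126): continuation = 1/1.06·[0.5143·0.0000 + 0.4857·26.8000] = 12.2803; exercise value = 0.0000 ≤ continuation, so V_u = 12.2803
Node d (S = 63): continuation = 1/1.06·[0.5143·26.8000 + 0.4857·70.9000] = 45.4906; exercise value = 52.0000 > continuation, so V_d = 52.0000 (exercise)
Node 0 (S = 90): continuation = 1/1.06·[0.5143·12.2803 + 0.4857·52.0000] = 29.7856; exercise value = 25.0000 ≤ continuation, so V_0 = 29.7856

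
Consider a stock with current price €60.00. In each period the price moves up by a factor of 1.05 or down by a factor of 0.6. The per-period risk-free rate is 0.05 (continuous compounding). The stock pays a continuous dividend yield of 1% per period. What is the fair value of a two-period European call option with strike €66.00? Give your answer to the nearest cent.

€0.13

Per-period risk-free factor R = e^0.05 = 1.0513; dividend-adjusted growth = e^(0.05−0.01) = 1.0408.
Risk-neutral probability p = (1.0408 − 0.6)/(1.05 − 0.6) = 0.4408/0.4500 = 0.9796
Terminal stock prices: S_uu = 66.15, S_ud = 37.8, S_dd = 21.6
Terminal payoffs (S − K): max(0.15, 0) = 0.15, max(-28.2, 0) = 0, max(-44.4, 0) = 0
Node u (S = 63): V_u = e^(−0.05)·[0.9796·0.1500 + 0.0204·0.0000] = 0.1398
Node d (S = 36): V_d = e^(−0.05)·[0.9796·0.0000 + 0.0204·0.0000] = 0.0000
Node 0 (S = 60): V_0 = e^(−0.05)·[0.9796·0.1398 + 0.0204·0.0000] = 0.1302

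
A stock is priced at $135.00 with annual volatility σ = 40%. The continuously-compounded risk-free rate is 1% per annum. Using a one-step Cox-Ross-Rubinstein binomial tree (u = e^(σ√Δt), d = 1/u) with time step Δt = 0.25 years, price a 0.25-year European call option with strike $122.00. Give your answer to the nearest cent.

CRR parameters: u = e^(σ√Δt) = e^(0.4·√0.25) = 1.2214, d = 1/u = 0.8187
Per-period rate: rΔt = 0.01·0.25 = 0.0025, so R = e^0.0025 = 1.0025
Risk-neutral probability p = (e^0.0025 − 0.8187)/(1.2214 − 0.8187) = 0.1838/0.4027 = 0.4564
Terminal stock prices: S_u = 164.9, S_d = 110.5
Terminal payoffs (S − K): max(42.89, 0) = 42.89, max(-11.47, 0) = 0
Node 0 (S = 135): V_0 = e^(−0.0025)·[0.4564·42.8894 + 0.5436·0.0000] = 19.5251

$19.53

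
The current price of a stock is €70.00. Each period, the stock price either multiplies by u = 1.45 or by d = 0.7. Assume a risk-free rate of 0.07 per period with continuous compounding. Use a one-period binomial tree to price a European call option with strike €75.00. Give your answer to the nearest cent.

€12.27

Risk-neutral probability p = (e^0.07 − 0.7)/(1.45 − 0.7) = 0.3725/0.7500 = 0.4967
Terminal stock prices: S_u = 101.5, S_d = 49
Terminal payoffs (S − K): max(26.5, 0) = 26.5, max(-26, 0) = 0
Node 0 (S = 70): V_0 = e^(−0.07)·[0.4967·26.5000 + 0.5033·0.0000] = 12.2721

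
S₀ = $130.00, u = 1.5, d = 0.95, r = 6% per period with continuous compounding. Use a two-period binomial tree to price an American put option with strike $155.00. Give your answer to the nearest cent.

Risk-neutral probability p = (e^0.06 − 0.95)/(1.5 − 0.95) = 0.1118/0.5500 = 0.2033
Terminal stock prices: S_uu = 292.5, S_ud = 185.2, S_dd = 117.3
Terminal payoffs (K − S): max(-137.5, 0) = 0, max(-30.25, 0) = 0, max(37.67, 0) = 37.67
Node u (S = 195): continuation = e^(−0.06)·[0.2033·0.0000 + 0.7967·0.0000] = 0.0000; exercise value = 0.0000 ≤ continuation, so V_u = 0.0000
Node d (S = 123.5): continuation = e^(−0.06)·[0.2033·0.0000 + 0.7967·37.6750] = 28.2663; exercise value = 31.5000 > continuation, so V_d = 31.5000 (exercise)
Node 0 (S = 130): continuation = e^(−0.06)·[0.2033·0.0000 + 0.7967·31.5000] = 23.6334; exercise value = 25.0000 > continuation, so V_0 = 25.0000 (exercise)

$25.00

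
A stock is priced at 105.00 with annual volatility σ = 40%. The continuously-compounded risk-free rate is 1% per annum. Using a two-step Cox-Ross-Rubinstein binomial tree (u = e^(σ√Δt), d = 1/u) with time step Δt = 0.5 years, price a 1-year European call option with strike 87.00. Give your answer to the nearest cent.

27.41

CRR parameters: u = e^(σ√Δt) = e^(0.4·√0.5) = 1.3269, d = 1/u = 0.7536
Per-period rate: rΔt = 0.01·0.5 = 0.005, so R = e^0.005 = 1.0050
Risk-neutral probability p = (e^0.005 − 0.7536)/(1.3269 − 0.7536) = 0.2514/0.5733 = 0.4385
Terminal stock prices: S_uu = 184.9, S_ud = 105, S_dd = 59.64
Terminal payoffs (S − K): max(97.87, 0) = 97.87, max(18, 0) = 18, max(-27.36, 0) = 0
Node u (S = 139.3): V_u = e^(−0.005)·[0.4385·97.8687 + 0.5615·18.0000] = 52.7580
Node d (S = 79.13): V_d = e^(−0.005)·[0.4385·18.0000 + 0.5615·0.0000] = 7.8536
Node 0 (S = 105): V_0 = e^(−0.005)·[0.4385·52.7580 + 0.5615·7.8536] = 27.4069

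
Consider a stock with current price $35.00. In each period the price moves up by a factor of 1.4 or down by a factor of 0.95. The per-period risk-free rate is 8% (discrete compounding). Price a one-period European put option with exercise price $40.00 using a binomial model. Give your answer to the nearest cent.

$4.44

Risk-neutral probability p = (1 + 0.08 − 0.95)/(1.4 − 0.95) = 0.1300/0.4500 = 0.2889
Terminal stock prices: S_u = 49, S_d = 33.25
Terminal payoffs (K − S): max(-9, 0) = 0, max(6.75, 0) = 6.75
Node 0 (S = 35): V_0 = 1/1.08·[0.2889·0.0000 + 0.7111·6.7500] = 4.4444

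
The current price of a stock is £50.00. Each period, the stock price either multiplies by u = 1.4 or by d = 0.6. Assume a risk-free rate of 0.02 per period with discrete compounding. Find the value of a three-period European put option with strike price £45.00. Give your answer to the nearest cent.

£10.08

Risk-neutral probability p = (1 + 0.02 − 0.6)/(1.4 − 0.6) = 0.4200/0.8000 = 0.5250
Terminal stock prices: S_uuu = 137.2, S_uud = 58.8, S_udd = 25.2, S_ddd = 10.8
Terminal payoffs (K − S): max(-92.2, 0) = 0, max(-13.8, 0) = 0, max(19.8, 0) = 19.8, max(34.2, 0) = 34.2
Node uu (S = 98): V_uu = 1/1.02·[0.5250·0.0000 + 0.4750·0.0000] = 0.0000
Node ud (S = 42): V_ud = 1/1.02·[0.5250·0.0000 + 0.4750·19.8000] = 9.2206
Node dd (S = 18): V_dd = 1/1.02·[0.5250·19.8000 + 0.4750·34.2000] = 26.1176
Node u (S = 70): V_u = 1/1.02·[0.5250·0.0000 + 0.4750·9.2206] = 4.2939
Node d (S = 30): V_d = 1/1.02·[0.5250·9.2206 + 0.4750·26.1176] = 16.9085
Node 0 (S = 50): V_0 = 1/1.02·[0.5250·4.2939 + 0.4750·16.9085] = 10.0842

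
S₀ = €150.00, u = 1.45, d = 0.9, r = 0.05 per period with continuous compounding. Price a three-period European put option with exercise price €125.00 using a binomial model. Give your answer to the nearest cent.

€5.13

Risk-neutral probability p = (e^0.05 − 0.9)/(1.45 − 0.9) = 0.1513/0.5500 = 0.2750
Terminal stock prices: S_uuu = 457.3, S_uud = 283.8, S_udd = 176.2, S_ddd = 109.4
Terminal payoffs (K − S): max(-332.3, 0) = 0, max(-158.8, 0) = 0, max(-51.18, 0) = 0, max(15.65, 0) = 15.65
Node uu (S = 315.4): V_uu = e^(−0.05)·[0.2750·0.0000 + 0.7250·0.0000] = 0.0000
Node ud (S = 195.8): V_ud = e^(−0.05)·[0.2750·0.0000 + 0.7250·0.0000] = 0.0000
Node dd (S = 121.5): V_dd = e^(−0.05)·[0.2750·0.0000 + 0.7250·15.6500] = 10.7923
Node u (S = 217.5): V_u = e^(−0.05)·[0.2750·0.0000 + 0.7250·0.0000] = 0.0000
Node d (S = 135): V_d = e^(−0.05)·[0.2750·0.0000 + 0.7250·10.7923] = 7.4424
Node 0 (S = 150): V_0 = e^(−0.05)·[0.2750·0.0000 + 0.7250·7.4424] = 5.1323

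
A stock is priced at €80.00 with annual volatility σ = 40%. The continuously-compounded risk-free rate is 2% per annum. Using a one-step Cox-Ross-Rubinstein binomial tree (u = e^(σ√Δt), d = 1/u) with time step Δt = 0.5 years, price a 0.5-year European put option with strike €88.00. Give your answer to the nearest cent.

CRR parameters: u = e^(σ√Δt) = e^(0.4·√0.5) = 1.3269, d = 1/u = 0.7536
Per-period rate: rΔt = 0.02·0.5 = 0.01, so R = e^0.01 = 1.0101
Risk-neutral probability p = (e^0.01 − 0.7536)/(1.3269 − 0.7536) = 0.2564/0.5733 = 0.4473
Terminal stock prices: S_u = 106.2, S_d = 60.29
Terminal payoffs (K − S): max(-18.15, 0) = 0, max(27.71, 0) = 27.71
Node 0 (S = 80): V_0 = e^(−0.01)·[0.4473·0.0000 + 0.5527·27.7089] = 15.1627

€15.16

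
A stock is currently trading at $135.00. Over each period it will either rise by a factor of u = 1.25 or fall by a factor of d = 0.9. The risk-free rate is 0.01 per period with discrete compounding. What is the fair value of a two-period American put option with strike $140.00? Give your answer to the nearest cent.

$14.13

Risk-neutral probability p = (1 + 0.01 − 0.9)/(1.25 − 0.9) = 0.1100/0.3500 = 0.3143
Terminal stock prices: S_uu = 210.9, S_ud = 151.9, S_dd = 109.4
Terminal payoffs (K − S): max(-70.94, 0) = 0, max(-11.88, 0) = 0, max(30.65, 0) = 30.65
Node u (S = 168.8): continuation = 1/1.01·[0.3143·0.0000 + 0.6857·0.0000] = 0.0000; exercise value = 0.0000 ≤ continuation, so V_u = 0.0000
Node d (S = 121.5): continuation = 1/1.01·[0.3143·0.0000 + 0.6857·30.6500] = 20.8091; exercise value = 18.5000 ≤ continuation, so V_d = 20.8091
Node 0 (S = 135): continuation = 1/1.01·[0.3143·0.0000 + 0.6857·20.8091] = 14.1278; exercise value = 5.0000 ≤ continuation, so V_0 = 14.1278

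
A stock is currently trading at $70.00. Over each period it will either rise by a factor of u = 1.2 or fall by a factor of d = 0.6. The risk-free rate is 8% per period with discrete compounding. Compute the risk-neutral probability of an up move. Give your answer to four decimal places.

Risk-neutral probability p = (1 + 0.08 − 0.6)/(1.2 − 0.6) = 0.4800/0.6000 = 0.8000

p = 0.8000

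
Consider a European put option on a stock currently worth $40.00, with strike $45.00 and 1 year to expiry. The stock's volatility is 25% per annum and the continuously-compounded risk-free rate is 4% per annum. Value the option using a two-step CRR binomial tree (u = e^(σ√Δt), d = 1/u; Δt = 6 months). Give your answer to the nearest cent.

CRR parameters: u = e^(σ√Δt) = e^(0.25·√0.5) = 1.1934, d = 1/u = 0.8380
Per-period rate: rΔt = 0.04·0.5 = 0.02, so R = e^0.02 = 1.0202
Risk-neutral probability p = (e^0.02 − 0.8380)/(1.1934 − 0.8380) = 0.1822/0.3554 = 0.5128
Terminal stock prices: S_uu = 56.96, S_ud = 40, S_dd = 28.09
Terminal payoffs (K − S): max(-11.96, 0) = 0, max(5, 0) = 5, max(16.91, 0) = 16.91
Node u (S = 47.73): V_u = e^(−0.02)·[0.5128·0.0000 + 0.4872·5.0000] = 2.3879
Node d (S = 33.52): V_d = e^(−0.02)·[0.5128·5.0000 + 0.4872·16.9125] = 10.5903
Node 0 (S = 40): V_0 = e^(−0.02)·[0.5128·2.3879 + 0.4872·10.5903] = 6.2580

$6.26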